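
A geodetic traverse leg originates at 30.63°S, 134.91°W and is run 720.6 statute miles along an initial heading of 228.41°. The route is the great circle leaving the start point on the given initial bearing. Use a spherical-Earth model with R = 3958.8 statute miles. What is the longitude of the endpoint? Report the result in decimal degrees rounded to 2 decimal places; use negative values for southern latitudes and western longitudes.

longitude -144.70°

δ = 720.6/3958.8 = 0.182025 rad (10.4293°).
With φ₁ = -30.63° = -0.534594 rad and θ = 228.41° = 3.986507 rad:
Destination latitude: φ₂ = arcsin( sin φ₁ cos δ + cos φ₁ sin δ cos θ ) = arcsin(-0.604471) = -37.19°.
Δλ = atan2( sin θ sin δ cos φ₁ , cos δ − sin φ₁ sin φ₂ ) = atan2(-0.116498, 0.675506) = -0.170781 rad = -9.79°.
λ₂ = λ₁ + Δλ = -144.70°.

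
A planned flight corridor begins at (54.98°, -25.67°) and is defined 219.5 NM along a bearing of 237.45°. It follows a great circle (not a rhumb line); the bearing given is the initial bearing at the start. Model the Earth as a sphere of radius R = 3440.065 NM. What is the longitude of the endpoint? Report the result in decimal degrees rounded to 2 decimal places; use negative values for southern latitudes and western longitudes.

Angular distance δ = d/R = 219.5 / 3440.065 = 0.063807 rad.
Start latitude φ₁ = 0.959582 rad; initial bearing θ = 4.144284 rad.
Applying the spherical law of cosines for sides, sin φ₂ = sin φ₁ cos δ + cos φ₁ sin δ cos θ = 0.797598, so φ₂ = 52.90°.
For the longitude increment, Δλ = atan2( sin θ sin δ cos φ₁, cos δ − sin φ₁ sin φ₂ ) = atan2(-0.030844, 0.344771) = -5.11°.
λ₂ = -25.67° + -5.11° = -30.78°.

longitude -30.78°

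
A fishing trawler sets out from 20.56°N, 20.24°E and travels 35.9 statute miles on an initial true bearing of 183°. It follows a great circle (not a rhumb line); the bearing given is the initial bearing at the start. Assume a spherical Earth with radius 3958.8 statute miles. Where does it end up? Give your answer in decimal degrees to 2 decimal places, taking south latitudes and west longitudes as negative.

The arc subtends δ = 35.9/3958.8 = 0.009068 rad at the centre.
Start latitude φ₁ = 0.358840 rad; initial bearing θ = 3.193953 rad.
Destination latitude: φ₂ = arcsin( sin φ₁ cos δ + cos φ₁ sin δ cos θ ) = arcsin(0.342695) = 20.04°.
For the longitude increment, Δλ = atan2( sin θ sin δ cos φ₁, cos δ − sin φ₁ sin φ₂ ) = atan2(-0.000444, 0.879609) = -0.03°.
λ₂ = 20.24° + -0.03° = 20.21°.

latitude 20.04°, longitude 20.21°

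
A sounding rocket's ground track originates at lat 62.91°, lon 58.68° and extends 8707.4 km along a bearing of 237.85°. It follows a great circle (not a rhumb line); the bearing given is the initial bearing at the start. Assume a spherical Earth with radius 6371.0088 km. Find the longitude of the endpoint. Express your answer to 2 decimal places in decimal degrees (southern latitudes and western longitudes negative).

longitude 2.54°

Angular distance δ = d/R = 8707.4 / 6371.0088 = 1.366722 rad.
With φ₁ = 62.91° = 1.097987 rad and θ = 237.85° = 4.151266 rad:
sin φ₂ = sin φ₁ cos δ + cos φ₁ sin δ cos θ = (0.890292)(0.202660) + (0.455390)(0.979249)(-0.532138) = -0.056874
φ₂ = asin(-0.056874) = -0.056905 rad = -3.26°.
Then Δλ = atan2(-0.377558, 0.253295) = -0.979885 rad, from sin θ sin δ cos φ₁ over cos δ − sin φ₁ sin φ₂.
Hence λ₂ = 58.68° + -56.14° = 2.54°.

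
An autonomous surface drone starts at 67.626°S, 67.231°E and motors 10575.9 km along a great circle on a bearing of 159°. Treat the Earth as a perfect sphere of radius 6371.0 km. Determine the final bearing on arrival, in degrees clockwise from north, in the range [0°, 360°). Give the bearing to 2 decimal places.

final bearing 8.15°

The arc subtends δ = 10575.9/6371 = 1.660006 rad at the centre.
With φ₁ = -67.626° = -1.180296 rad and θ = 159° = 2.775074 rad:
Applying the spherical law of cosines for sides, sin φ₂ = sin φ₁ cos δ + cos φ₁ sin δ cos θ = -0.271570, so φ₂ = -15.758°.
For the longitude increment, Δλ = atan2( sin θ sin δ cos φ₁, cos δ − sin φ₁ sin φ₂ ) = atan2(0.135871, -0.340218) = 158.230°.
λ₂ = 67.231° + 158.230° = 225.461°, normalized to (−180°, 180°] → -134.539°.
The forward bearing on arrival equals the back-azimuth from the destination plus 180°.
Back-azimuth from P₂ (-15.76°, -134.54°) to P₁ (-67.63°, 67.23°), with Δλ' = λ₁ − λ₂ = 201.77°: atan2( sin Δλ' cos φ₁ , cos φ₂ sin φ₁ − sin φ₂ cos φ₁ cos Δλ' ) = 188.15°.
Final bearing = (188.15° + 180°) mod 360° = 8.15°.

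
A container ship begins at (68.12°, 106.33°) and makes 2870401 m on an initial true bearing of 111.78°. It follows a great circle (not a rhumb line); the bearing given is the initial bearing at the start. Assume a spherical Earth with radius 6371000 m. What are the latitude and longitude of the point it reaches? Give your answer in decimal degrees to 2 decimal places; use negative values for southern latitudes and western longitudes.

latitude 50.82°, longitude 146.13°

Angular distance δ = d/R = 2870401 / 6371000 = 0.450542 rad.
Start latitude φ₁ = 1.188918 rad; initial bearing θ = 1.950929 rad.
Applying the spherical law of cosines for sides, sin φ₂ = sin φ₁ cos δ + cos φ₁ sin δ cos θ = 0.775154, so φ₂ = 50.82°.
Then Δλ = atan2(0.150694, 0.180895) = 0.694569 rad, from sin θ sin δ cos φ₁ over cos δ − sin φ₁ sin φ₂.
λ₂ = 106.33° + 39.80° = 146.13°.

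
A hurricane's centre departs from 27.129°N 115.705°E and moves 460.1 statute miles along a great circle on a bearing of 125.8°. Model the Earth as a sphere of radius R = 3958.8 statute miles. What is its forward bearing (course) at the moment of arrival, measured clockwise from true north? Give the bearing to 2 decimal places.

final bearing 128.30°

Angular distance δ = d/R = 460.1 / 3958.8 = 0.116222 rad.
Converting: φ₁ = 0.473490 rad, θ = 2.195624 rad.
sin φ₂ = sin φ₁ cos δ + cos φ₁ sin δ cos θ = (0.455995)(0.993254) + (0.889982)(0.115961)(-0.584958) = 0.392550
φ₂ = asin(0.392550) = 0.403402 rad = 23.113°.
Δλ = atan2( sin θ sin δ cos φ₁ , cos δ − sin φ₁ sin φ₂ ) = atan2(0.083704, 0.814253) = 0.102439 rad = 5.869°.
λ₂ = λ₁ + Δλ = 121.574°.
The forward bearing on arrival equals the back-azimuth from the destination plus 180°.
Back-azimuth from P₂ (23.11°, 121.57°) to P₁ (27.13°, 115.70°), with Δλ' = λ₁ − λ₂ = -5.87°: atan2( sin Δλ' cos φ₁ , cos φ₂ sin φ₁ − sin φ₂ cos φ₁ cos Δλ' ) = 308.30°.
Final bearing = (308.30° + 180°) mod 360° = 128.30°.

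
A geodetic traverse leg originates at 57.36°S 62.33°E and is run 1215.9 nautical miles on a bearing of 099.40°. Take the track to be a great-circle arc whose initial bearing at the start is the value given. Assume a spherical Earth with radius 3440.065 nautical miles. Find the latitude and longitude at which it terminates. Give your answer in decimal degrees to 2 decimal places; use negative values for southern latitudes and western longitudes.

latitude -55.14°, longitude 99.01°

The arc subtends δ = 1215.9/3440.065 = 0.353453 rad at the centre.
With φ₁ = -57.36° = -1.001121 rad and θ = 99.4° = 1.734857 rad:
sin φ₂ = sin φ₁ cos δ + cos φ₁ sin δ cos θ = (-0.842076)(0.938183) + (0.539359)(0.346139)(-0.163326) = -0.820513
φ₂ = asin(-0.820513) = -0.962309 rad = -55.14°.
Then Δλ = atan2(0.184186, 0.247248) = 0.640257 rad, from sin θ sin δ cos φ₁ over cos δ − sin φ₁ sin φ₂.
Hence λ₂ = 62.33° + 36.68° = 99.01°.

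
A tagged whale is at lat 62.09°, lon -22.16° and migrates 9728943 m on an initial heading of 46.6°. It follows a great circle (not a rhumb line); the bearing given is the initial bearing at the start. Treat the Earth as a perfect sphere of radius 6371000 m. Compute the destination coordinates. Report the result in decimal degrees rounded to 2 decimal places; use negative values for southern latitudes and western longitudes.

Angular distance δ = d/R = 9728943 / 6371000 = 1.527067 rad.
With φ₁ = 62.09° = 1.083675 rad and θ = 46.6° = 0.813323 rad:
Destination latitude: φ₂ = arcsin( sin φ₁ cos δ + cos φ₁ sin δ cos θ ) = arcsin(0.359938) = 21.10°.
Then Δλ = atan2(0.339773, -0.274356) = 2.250075 rad, from sin θ sin δ cos φ₁ over cos δ − sin φ₁ sin φ₂.
Hence λ₂ = -22.16° + 128.92° = 106.76°.

latitude 21.10°, longitude 106.76°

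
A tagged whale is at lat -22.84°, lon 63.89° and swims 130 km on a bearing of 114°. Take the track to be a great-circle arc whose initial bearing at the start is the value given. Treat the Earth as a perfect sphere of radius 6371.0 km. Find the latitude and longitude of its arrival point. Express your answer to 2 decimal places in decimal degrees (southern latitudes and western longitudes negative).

δ = 130/6371 = 0.020405 rad (1.1691°).
With φ₁ = -22.84° = -0.398633 rad and θ = 114° = 1.989675 rad:
Applying the spherical law of cosines for sides, sin φ₂ = sin φ₁ cos δ + cos φ₁ sin δ cos θ = -0.395726, so φ₂ = -23.31°.
Then Δλ = atan2(0.017178, 0.846187) = 0.020298 rad, from sin θ sin δ cos φ₁ over cos δ − sin φ₁ sin φ₂.
λ₂ = λ₁ + Δλ = 65.05°.

latitude -23.31°, longitude 65.05°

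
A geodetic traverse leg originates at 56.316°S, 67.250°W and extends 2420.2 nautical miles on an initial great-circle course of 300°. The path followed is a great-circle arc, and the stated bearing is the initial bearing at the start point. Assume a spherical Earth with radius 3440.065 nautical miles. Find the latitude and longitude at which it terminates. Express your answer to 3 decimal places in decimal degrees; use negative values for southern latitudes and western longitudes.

Angular distance δ = d/R = 2420.2 / 3440.065 = 0.703533 rad.
Start latitude φ₁ = -0.982900 rad; initial bearing θ = 5.235988 rad.
sin φ₂ = sin φ₁ cos δ + cos φ₁ sin δ cos θ = (-0.832109)(0.762561) + (0.554612)(0.646916)(0.500000) = -0.455140
φ₂ = asin(-0.455140) = -0.472530 rad = -27.074°.
Δλ = atan2( sin θ sin δ cos φ₁ , cos δ − sin φ₁ sin φ₂ ) = atan2(-0.310719, 0.383835) = -0.680514 rad = -38.991°.
Hence λ₂ = -67.250° + -38.991° = -106.241°.

latitude -27.074°, longitude -106.241°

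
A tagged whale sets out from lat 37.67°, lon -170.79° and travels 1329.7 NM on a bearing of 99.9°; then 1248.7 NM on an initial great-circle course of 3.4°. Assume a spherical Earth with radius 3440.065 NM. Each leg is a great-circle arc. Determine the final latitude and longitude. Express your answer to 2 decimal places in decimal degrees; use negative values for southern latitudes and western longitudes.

Apply the spherical direct solution leg by leg, carrying full precision between legs.
Leg 1: from (37.67°, -170.79°), δ = 1329.7/3440.065 = 0.386533 rad, θ = 99.9° → φ = 30.98°, λ = -145.12°.
Leg 2: from (30.98°, -145.12°), δ = 1248.7/3440.065 = 0.362987 rad, θ = 3.4° → φ = 51.73°, λ = -143.17°.

latitude 51.73°, longitude -143.17°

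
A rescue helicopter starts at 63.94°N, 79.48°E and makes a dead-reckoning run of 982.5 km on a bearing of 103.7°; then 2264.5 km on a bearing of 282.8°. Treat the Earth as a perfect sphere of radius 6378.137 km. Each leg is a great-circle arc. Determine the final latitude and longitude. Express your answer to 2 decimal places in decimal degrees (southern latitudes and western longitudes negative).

Apply the spherical direct solution leg by leg, carrying full precision between legs.
Leg 1: from (63.94°, 79.48°), δ = 982.5/6378.137 = 0.154042 rad, θ = 103.7° → φ = 60.66°, λ = 97.19°.
Leg 2: from (60.66°, 97.19°), δ = 2264.5/6378.137 = 0.355041 rad, θ = 282.8° → φ = 58.77°, λ = 56.36°.

latitude 58.77°, longitude 56.36°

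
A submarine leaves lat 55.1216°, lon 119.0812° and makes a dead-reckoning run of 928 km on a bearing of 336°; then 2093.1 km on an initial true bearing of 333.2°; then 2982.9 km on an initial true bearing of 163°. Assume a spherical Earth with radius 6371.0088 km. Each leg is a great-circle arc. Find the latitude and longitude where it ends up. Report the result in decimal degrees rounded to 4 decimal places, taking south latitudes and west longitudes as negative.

Apply the spherical direct solution leg by leg, carrying full precision between legs.
Leg 1: from (55.1216°, 119.0812°), δ = 928/6371.0088 = 0.145660 rad, θ = 336° → φ = 62.5612°, λ = 111.7205°.
Leg 2: from (62.5612°, 111.7205°), δ = 2093.1/6371.0088 = 0.328535 rad, θ = 333.2° → φ = 76.5928°, λ = 72.8610°.
Leg 3: from (76.5928°, 72.8610°), δ = 2982.9/6371.0088 = 0.468199 rad, θ = 163° → φ = 50.1742°, λ = 84.7497°.

latitude 50.1742°, longitude 84.7497°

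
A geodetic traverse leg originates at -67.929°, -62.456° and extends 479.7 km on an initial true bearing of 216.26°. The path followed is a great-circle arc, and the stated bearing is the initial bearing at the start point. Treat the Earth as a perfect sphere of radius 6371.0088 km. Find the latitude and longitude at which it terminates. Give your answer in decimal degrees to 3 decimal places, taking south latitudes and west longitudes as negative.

latitude -71.242°, longitude -70.409°

δ = 479.7/6371.0088 = 0.075294 rad (4.3140°).
Start latitude φ₁ = -1.185585 rad; initial bearing θ = 3.774449 rad.
sin φ₂ = sin φ₁ cos δ + cos φ₁ sin δ cos θ = (-0.926719)(0.997167) + (0.375755)(0.075223)(-0.806341) = -0.946885
φ₂ = asin(-0.946885) = -1.243406 rad = -71.242°.
Δλ = atan2( sin θ sin δ cos φ₁ , cos δ − sin φ₁ sin φ₂ ) = atan2(-0.016718, 0.119671) = -0.138799 rad = -7.953°.
Hence λ₂ = -62.456° + -7.953° = -70.409°.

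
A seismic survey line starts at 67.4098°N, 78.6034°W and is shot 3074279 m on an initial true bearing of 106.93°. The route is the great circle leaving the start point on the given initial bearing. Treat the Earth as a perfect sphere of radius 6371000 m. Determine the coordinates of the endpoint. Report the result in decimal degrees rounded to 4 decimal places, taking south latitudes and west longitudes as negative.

δ = 3074279/6371000 = 0.482543 rad (27.6477°).
With φ₁ = 67.4098° = 1.176523 rad and θ = 106.93° = 1.866281 rad:
Destination latitude: φ₂ = arcsin( sin φ₁ cos δ + cos φ₁ sin δ cos θ ) = arcsin(0.765947) = 49.9913°.
Δλ = atan2( sin θ sin δ cos φ₁ , cos δ − sin φ₁ sin φ₂ ) = atan2(0.170527, 0.178638) = 0.762174 rad = 43.6693°.
Hence λ₂ = -78.6034° + 43.6693° = -34.9341°.

latitude 49.9913°, longitude -34.9341°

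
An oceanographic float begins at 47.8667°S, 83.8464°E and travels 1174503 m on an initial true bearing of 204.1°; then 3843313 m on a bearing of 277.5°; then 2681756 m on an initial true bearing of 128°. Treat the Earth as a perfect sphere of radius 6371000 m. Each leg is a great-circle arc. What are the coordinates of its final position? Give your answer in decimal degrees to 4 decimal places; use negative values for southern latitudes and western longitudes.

Apply the spherical direct solution leg by leg, carrying full precision between legs.
Leg 1: from (-47.8667°, 83.8464°), δ = 1174503/6371000 = 0.184351 rad, θ = 204.1° → φ = -57.2750°, λ = 75.8878°.
Leg 2: from (-57.2750°, 75.8878°), δ = 3843313/6371000 = 0.603251 rad, θ = 277.5° → φ = -40.7496°, λ = 27.9460°.
Leg 3: from (-40.7496°, 27.9460°), δ = 2681756/6371000 = 0.420932 rad, θ = 128° → φ = -51.8460°, λ = 59.3593°.

latitude -51.8460°, longitude 59.3593°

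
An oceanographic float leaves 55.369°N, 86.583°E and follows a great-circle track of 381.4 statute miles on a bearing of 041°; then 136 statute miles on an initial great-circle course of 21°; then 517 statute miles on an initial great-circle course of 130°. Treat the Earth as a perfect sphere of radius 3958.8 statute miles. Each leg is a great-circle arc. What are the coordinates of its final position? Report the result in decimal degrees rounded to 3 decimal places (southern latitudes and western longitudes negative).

latitude 55.924°, longitude 105.412°

Apply the spherical direct solution leg by leg, carrying full precision between legs.
Leg 1: from (55.369°, 86.583°), δ = 381.4/3958.8 = 0.096342 rad, θ = 41° → φ = 59.347°, λ = 93.693°.
Leg 2: from (59.347°, 93.693°), δ = 136/3958.8 = 0.034354 rad, θ = 21° → φ = 61.177°, λ = 95.156°.
Leg 3: from (61.177°, 95.156°), δ = 517/3958.8 = 0.130595 rad, θ = 130° → φ = 55.924°, λ = 105.412°.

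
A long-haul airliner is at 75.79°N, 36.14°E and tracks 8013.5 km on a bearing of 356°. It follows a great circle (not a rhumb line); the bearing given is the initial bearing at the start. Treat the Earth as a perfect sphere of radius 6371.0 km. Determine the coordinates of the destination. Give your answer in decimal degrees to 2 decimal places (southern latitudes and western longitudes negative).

latitude 32.10°, longitude -139.37°

Angular distance δ = d/R = 8013.5 / 6371 = 1.257809 rad.
With φ₁ = 75.79° = 1.322785 rad and θ = 356° = 6.213372 rad:
Destination latitude: φ₂ = arcsin( sin φ₁ cos δ + cos φ₁ sin δ cos θ ) = arcsin(0.531463) = 32.10°.
Then Δλ = atan2(-0.016292, -0.207299) = -3.063164 rad, from sin θ sin δ cos φ₁ over cos δ − sin φ₁ sin φ₂.
Hence λ₂ = 36.14° + -175.51° = -139.37°.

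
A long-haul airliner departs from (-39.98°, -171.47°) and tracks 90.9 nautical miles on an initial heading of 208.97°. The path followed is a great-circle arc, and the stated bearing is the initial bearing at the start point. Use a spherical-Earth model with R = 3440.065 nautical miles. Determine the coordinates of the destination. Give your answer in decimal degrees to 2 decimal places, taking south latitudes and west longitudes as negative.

latitude -41.30°, longitude -172.45°

Central angle δ = d/R = 0.026424 rad.
With φ₁ = -39.98° = -0.697783 rad and θ = 208.97° = 3.647215 rad:
Destination latitude: φ₂ = arcsin( sin φ₁ cos δ + cos φ₁ sin δ cos θ ) = arcsin(-0.660008) = -41.30°.
For the longitude increment, Δλ = atan2( sin θ sin δ cos φ₁, cos δ − sin φ₁ sin φ₂ ) = atan2(-0.009806, 0.575582) = -0.98°.
Hence λ₂ = -171.47° + -0.98° = -172.45°.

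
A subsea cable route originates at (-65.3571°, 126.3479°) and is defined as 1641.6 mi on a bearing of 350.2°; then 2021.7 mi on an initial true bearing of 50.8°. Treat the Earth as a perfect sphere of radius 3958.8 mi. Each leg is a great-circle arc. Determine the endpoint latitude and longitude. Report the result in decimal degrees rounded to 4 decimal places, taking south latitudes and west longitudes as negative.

Apply the spherical direct solution leg by leg, carrying full precision between legs.
Leg 1: from (-65.3571°, 126.3479°), δ = 1641.6/3958.8 = 0.414671 rad, θ = 350.2° → φ = -41.7863°, λ = 121.0710°.
Leg 2: from (-41.7863°, 121.0710°), δ = 2021.7/3958.8 = 0.510685 rad, θ = 50.8° → φ = -20.5480°, λ = 144.9314°.

latitude -20.5480°, longitude 144.9314°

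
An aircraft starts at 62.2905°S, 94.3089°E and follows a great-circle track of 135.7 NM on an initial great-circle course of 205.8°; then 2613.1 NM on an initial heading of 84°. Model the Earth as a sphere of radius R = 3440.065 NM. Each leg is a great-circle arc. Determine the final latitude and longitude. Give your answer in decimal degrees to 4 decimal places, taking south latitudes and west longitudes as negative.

Apply the spherical direct solution leg by leg, carrying full precision between legs.
Leg 1: from (-62.2905°, 94.3089°), δ = 135.7/3440.065 = 0.039447 rad, θ = 205.8° → φ = -64.3080°, λ = 92.0399°.
Leg 2: from (-64.3080°, 92.0399°), δ = 2613.1/3440.065 = 0.759608 rad, θ = 84° → φ = -38.4780°, λ = 153.0657°.

latitude -38.4780°, longitude 153.0657°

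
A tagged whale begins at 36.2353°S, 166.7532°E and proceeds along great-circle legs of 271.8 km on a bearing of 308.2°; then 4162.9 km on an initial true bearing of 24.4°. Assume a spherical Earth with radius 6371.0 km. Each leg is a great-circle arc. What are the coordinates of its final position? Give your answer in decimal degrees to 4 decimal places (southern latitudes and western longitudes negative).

Apply the spherical direct solution leg by leg, carrying full precision between legs.
Leg 1: from (-36.2353°, 166.7532°), δ = 271.8/6371 = 0.042662 rad, θ = 308.2° → φ = -34.7008°, λ = 164.4168°.
Leg 2: from (-34.7008°, 164.4168°), δ = 4162.9/6371 = 0.653414 rad, θ = 24.4° → φ = 0.1784°, λ = 178.9610°.

latitude 0.1784°, longitude 178.9610°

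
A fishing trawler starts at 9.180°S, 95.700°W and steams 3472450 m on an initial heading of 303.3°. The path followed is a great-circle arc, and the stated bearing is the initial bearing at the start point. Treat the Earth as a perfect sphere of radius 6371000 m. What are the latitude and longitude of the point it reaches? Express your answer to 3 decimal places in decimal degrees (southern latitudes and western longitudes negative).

latitude 8.313°, longitude -121.672°

Central angle δ = d/R = 0.545040 rad.
Start latitude φ₁ = -0.160221 rad; initial bearing θ = 5.293584 rad.
Destination latitude: φ₂ = arcsin( sin φ₁ cos δ + cos φ₁ sin δ cos θ ) = arcsin(0.144576) = 8.313°.
Then Δλ = atan2(-0.427776, 0.878172) = -0.453292 rad, from sin θ sin δ cos φ₁ over cos δ − sin φ₁ sin φ₂.
λ₂ = -95.700° + -25.972° = -121.672°.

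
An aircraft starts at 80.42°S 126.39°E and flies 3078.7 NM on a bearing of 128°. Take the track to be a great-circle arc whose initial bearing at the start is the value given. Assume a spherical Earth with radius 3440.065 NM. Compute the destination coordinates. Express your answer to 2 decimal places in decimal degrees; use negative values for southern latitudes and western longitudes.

δ = 3078.7/3440.065 = 0.894954 rad (51.2771°).
Start latitude φ₁ = -1.403594 rad; initial bearing θ = 2.234021 rad.
sin φ₂ = sin φ₁ cos δ + cos φ₁ sin δ cos θ = (-0.986054)(0.625555) + (0.166425)(0.780180)(-0.615661) = -0.696769
φ₂ = asin(-0.696769) = -0.770883 rad = -44.17°.
Then Δλ = atan2(0.102316, -0.061497) = 2.111989 rad, from sin θ sin δ cos φ₁ over cos δ − sin φ₁ sin φ₂.
λ₂ = 126.39° + 121.01° = 247.40°, normalized to (−180°, 180°] → -112.60°.

latitude -44.17°, longitude -112.60°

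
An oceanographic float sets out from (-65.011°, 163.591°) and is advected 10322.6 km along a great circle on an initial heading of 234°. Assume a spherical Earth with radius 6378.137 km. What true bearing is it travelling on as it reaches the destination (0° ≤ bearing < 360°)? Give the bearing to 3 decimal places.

Central angle δ = d/R = 1.618435 rad.
Start latitude φ₁ = -1.134656 rad; initial bearing θ = 4.084070 rad.
Applying the spherical law of cosines for sides, sin φ₂ = sin φ₁ cos δ + cos φ₁ sin δ cos θ = -0.204862, so φ₂ = -11.821°.
For the longitude increment, Δλ = atan2( sin θ sin δ cos φ₁, cos δ − sin φ₁ sin φ₂ ) = atan2(-0.341377, -0.233305) = -124.350°.
Hence λ₂ = 163.591° + -124.350° = 39.241°.
The forward bearing on arrival equals the back-azimuth from the destination plus 180°.
Back-azimuth from P₂ (-11.821°, 39.241°) to P₁ (-65.011°, 163.591°), with Δλ' = λ₁ − λ₂ = 124.350°: atan2( sin Δλ' cos φ₁ , cos φ₂ sin φ₁ − sin φ₂ cos φ₁ cos Δλ' ) = 159.563°.
Final bearing = (159.563° + 180°) mod 360° = 339.563°.

final bearing 339.563°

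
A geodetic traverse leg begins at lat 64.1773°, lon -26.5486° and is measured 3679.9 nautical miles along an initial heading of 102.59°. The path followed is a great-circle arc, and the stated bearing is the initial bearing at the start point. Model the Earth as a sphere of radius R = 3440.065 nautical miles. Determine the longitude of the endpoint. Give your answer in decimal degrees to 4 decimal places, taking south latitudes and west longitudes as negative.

The arc subtends δ = 3679.9/3440.065 = 1.069718 rad at the centre.
With φ₁ = 64.1773° = 1.120105 rad and θ = 102.59° = 1.790533 rad:
sin φ₂ = sin φ₁ cos δ + cos φ₁ sin δ cos θ = (0.900146)(0.480371) + (0.435588)(0.877065)(-0.217973) = 0.349130
φ₂ = asin(0.349130) = 0.356643 rad = 20.4341°.
Then Δλ = atan2(0.372853, 0.166103) = 1.151697 rad, from sin θ sin δ cos φ₁ over cos δ − sin φ₁ sin φ₂.
Hence λ₂ = -26.5486° + 65.9874° = 39.4388°.

longitude 39.4388°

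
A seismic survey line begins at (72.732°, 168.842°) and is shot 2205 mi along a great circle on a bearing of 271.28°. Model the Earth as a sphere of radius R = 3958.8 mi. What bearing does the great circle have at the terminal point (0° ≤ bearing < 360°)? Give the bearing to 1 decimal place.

final bearing 210.7°

The arc subtends δ = 2205/3958.8 = 0.556987 rad at the centre.
Converting: φ₁ = 1.269413 rad, θ = 4.734729 rad.
Destination latitude: φ₂ = arcsin( sin φ₁ cos δ + cos φ₁ sin δ cos θ ) = arcsin(0.814097) = 54.498°.
For the longitude increment, Δλ = atan2( sin θ sin δ cos φ₁, cos δ − sin φ₁ sin φ₂ ) = atan2(-0.156881, 0.071449) = -65.514°.
Hence λ₂ = 168.842° + -65.514° = 103.328°.
The forward bearing on arrival equals the back-azimuth from the destination plus 180°.
Back-azimuth from P₂ (54.5°, 103.3°) to P₁ (72.7°, 168.8°), with Δλ' = λ₁ − λ₂ = 65.5°: atan2( sin Δλ' cos φ₁ , cos φ₂ sin φ₁ − sin φ₂ cos φ₁ cos Δλ' ) = 30.7°.
Final bearing = (30.7° + 180°) mod 360° = 210.7°.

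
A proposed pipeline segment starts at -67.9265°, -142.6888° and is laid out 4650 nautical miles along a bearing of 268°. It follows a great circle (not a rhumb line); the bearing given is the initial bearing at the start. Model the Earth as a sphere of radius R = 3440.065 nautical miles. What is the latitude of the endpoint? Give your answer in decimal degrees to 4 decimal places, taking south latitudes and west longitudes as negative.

The arc subtends δ = 4650/3440.065 = 1.351719 rad at the centre.
With φ₁ = -67.9265° = -1.185541 rad and θ = 268° = 4.677482 rad:
Destination latitude: φ₂ = arcsin( sin φ₁ cos δ + cos φ₁ sin δ cos θ ) = arcsin(-0.214201) = -12.3687°.
Δλ = atan2( sin θ sin δ cos φ₁ , cos δ − sin φ₁ sin φ₂ ) = atan2(-0.366590, 0.018829) = -1.519480 rad = -87.0598°.
λ₂ = -142.6888° + -87.0598° = -229.7486°, normalized to (−180°, 180°] → 130.2514°.

latitude -12.3687°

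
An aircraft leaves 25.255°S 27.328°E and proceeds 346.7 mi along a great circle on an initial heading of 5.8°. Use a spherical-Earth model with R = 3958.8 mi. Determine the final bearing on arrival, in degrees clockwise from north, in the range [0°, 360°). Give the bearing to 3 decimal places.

final bearing 5.591°

δ = 346.7/3958.8 = 0.087577 rad (5.0178°).
With φ₁ = -25.255° = -0.440783 rad and θ = 5.8° = 0.101229 rad:
Applying the spherical law of cosines for sides, sin φ₂ = sin φ₁ cos δ + cos φ₁ sin δ cos θ = -0.346312, so φ₂ = -20.262°.
Δλ = atan2( sin θ sin δ cos φ₁ , cos δ − sin φ₁ sin φ₂ ) = atan2(0.007994, 0.848414) = 0.009422 rad = 0.540°.
Hence λ₂ = 27.328° + 0.540° = 27.868°.
The forward bearing on arrival equals the back-azimuth from the destination plus 180°.
Back-azimuth from P₂ (-20.262°, 27.868°) to P₁ (-25.255°, 27.328°), with Δλ' = λ₁ − λ₂ = -0.540°: atan2( sin Δλ' cos φ₁ , cos φ₂ sin φ₁ − sin φ₂ cos φ₁ cos Δλ' ) = 185.591°.
Final bearing = (185.591° + 180°) mod 360° = 5.591°.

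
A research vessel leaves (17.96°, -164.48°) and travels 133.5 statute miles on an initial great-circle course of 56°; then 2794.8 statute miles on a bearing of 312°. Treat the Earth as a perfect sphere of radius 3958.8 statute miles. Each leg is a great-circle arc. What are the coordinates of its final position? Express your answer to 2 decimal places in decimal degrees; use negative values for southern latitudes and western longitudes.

latitude 41.19°, longitude 157.37°

Apply the spherical direct solution leg by leg, carrying full precision between legs.
Leg 1: from (17.96°, -164.48°), δ = 133.5/3958.8 = 0.033722 rad, θ = 56° → φ = 19.03°, λ = -162.79°.
Leg 2: from (19.03°, -162.79°), δ = 2794.8/3958.8 = 0.705972 rad, θ = 312° → φ = 41.19°, λ = 157.37°.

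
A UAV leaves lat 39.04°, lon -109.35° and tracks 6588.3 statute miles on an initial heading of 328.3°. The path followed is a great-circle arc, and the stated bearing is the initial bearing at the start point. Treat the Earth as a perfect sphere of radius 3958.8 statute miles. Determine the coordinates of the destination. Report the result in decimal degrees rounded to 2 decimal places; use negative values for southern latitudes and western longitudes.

latitude 36.81°, longitude 111.45°

Angular distance δ = d/R = 6588.3 / 3958.8 = 1.664216 rad.
Converting: φ₁ = 0.681377 rad, θ = 5.729916 rad.
sin φ₂ = sin φ₁ cos δ + cos φ₁ sin δ cos θ = (0.629863)(-0.093284) + (0.776706)(0.995640)(0.850811) = 0.599193
φ₂ = asin(0.599193) = 0.642492 rad = 36.81°.
Then Δλ = atan2(-0.406358, -0.470693) = -2.429418 rad, from sin θ sin δ cos φ₁ over cos δ − sin φ₁ sin φ₂.
λ₂ = -109.35° + -139.20° = -248.55°, normalized to (−180°, 180°] → 111.45°.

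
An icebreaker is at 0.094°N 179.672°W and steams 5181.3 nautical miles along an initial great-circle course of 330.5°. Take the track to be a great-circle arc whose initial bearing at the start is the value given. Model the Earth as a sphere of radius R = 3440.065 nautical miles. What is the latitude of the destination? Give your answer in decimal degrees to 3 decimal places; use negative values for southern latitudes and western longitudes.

δ = 5181.3/3440.065 = 1.506163 rad (86.2968°).
With φ₁ = 0.094° = 0.001641 rad and θ = 330.5° = 5.768313 rad:
sin φ₂ = sin φ₁ cos δ + cos φ₁ sin δ cos θ = (0.001641)(0.064588) + (0.999999)(0.997912)(0.870356) = 0.868643
φ₂ = asin(0.868643) = 1.052457 rad = 60.301°.
For the longitude increment, Δλ = atan2( sin θ sin δ cos φ₁, cos δ − sin φ₁ sin φ₂ ) = atan2(-0.491395, 0.063163) = -82.675°.
λ₂ = -179.672° + -82.675° = -262.347°, normalized to (−180°, 180°] → 97.653°.

latitude 60.301°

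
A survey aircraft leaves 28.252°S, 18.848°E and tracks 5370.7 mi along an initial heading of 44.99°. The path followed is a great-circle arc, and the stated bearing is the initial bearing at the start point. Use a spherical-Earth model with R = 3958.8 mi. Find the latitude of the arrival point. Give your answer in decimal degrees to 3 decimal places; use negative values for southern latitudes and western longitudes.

The arc subtends δ = 5370.7/3958.8 = 1.356648 rad at the centre.
Start latitude φ₁ = -0.493090 rad; initial bearing θ = 0.785224 rad.
Destination latitude: φ₂ = arcsin( sin φ₁ cos δ + cos φ₁ sin δ cos θ ) = arcsin(0.508157) = 30.541°.
Δλ = atan2( sin θ sin δ cos φ₁ , cos δ − sin φ₁ sin φ₂ ) = atan2(0.608538, 0.453051) = 0.930831 rad = 53.333°.
λ₂ = 18.848° + 53.333° = 72.181°.

latitude 30.541°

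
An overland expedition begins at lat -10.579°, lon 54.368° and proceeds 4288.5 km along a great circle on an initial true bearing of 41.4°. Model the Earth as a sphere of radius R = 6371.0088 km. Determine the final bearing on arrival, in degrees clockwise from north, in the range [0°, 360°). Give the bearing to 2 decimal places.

Angular distance δ = d/R = 4288.5 / 6371.0088 = 0.673127 rad.
Converting: φ₁ = -0.184638 rad, θ = 0.722566 rad.
Destination latitude: φ₂ = arcsin( sin φ₁ cos δ + cos φ₁ sin δ cos θ ) = arcsin(0.316151) = 18.430°.
For the longitude increment, Δλ = atan2( sin θ sin δ cos φ₁, cos δ − sin φ₁ sin φ₂ ) = atan2(0.405277, 0.839918) = 25.758°.
Hence λ₂ = 54.368° + 25.758° = 80.126°.
The forward bearing on arrival equals the back-azimuth from the destination plus 180°.
Back-azimuth from P₂ (18.43°, 80.13°) to P₁ (-10.58°, 54.37°), with Δλ' = λ₁ − λ₂ = -25.76°: atan2( sin Δλ' cos φ₁ , cos φ₂ sin φ₁ − sin φ₂ cos φ₁ cos Δλ' ) = 223.25°.
Final bearing = (223.25° + 180°) mod 360° = 43.25°.

final bearing 43.25°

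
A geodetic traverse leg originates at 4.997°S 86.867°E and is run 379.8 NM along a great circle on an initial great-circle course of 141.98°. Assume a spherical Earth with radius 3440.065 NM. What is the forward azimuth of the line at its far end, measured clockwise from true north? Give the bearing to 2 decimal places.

The arc subtends δ = 379.8/3440.065 = 0.110405 rad at the centre.
Converting: φ₁ = -0.087214 rad, θ = 2.478018 rad.
sin φ₂ = sin φ₁ cos δ + cos φ₁ sin δ cos θ = (-0.087104)(0.993912) + (0.996199)(0.110181)(-0.787796) = -0.173043
φ₂ = asin(-0.173043) = -0.173919 rad = -9.965°.
Δλ = atan2( sin θ sin δ cos φ₁ , cos δ − sin φ₁ sin φ₂ ) = atan2(0.067606, 0.978839) = 0.068958 rad = 3.951°.
Hence λ₂ = 86.867° + 3.951° = 90.818°.
The forward bearing on arrival equals the back-azimuth from the destination plus 180°.
Back-azimuth from P₂ (-9.96°, 90.82°) to P₁ (-5.00°, 86.87°), with Δλ' = λ₁ − λ₂ = -3.95°: atan2( sin Δλ' cos φ₁ , cos φ₂ sin φ₁ − sin φ₂ cos φ₁ cos Δλ' ) = 321.46°.
Final bearing = (321.46° + 180°) mod 360° = 141.46°.

final bearing 141.46°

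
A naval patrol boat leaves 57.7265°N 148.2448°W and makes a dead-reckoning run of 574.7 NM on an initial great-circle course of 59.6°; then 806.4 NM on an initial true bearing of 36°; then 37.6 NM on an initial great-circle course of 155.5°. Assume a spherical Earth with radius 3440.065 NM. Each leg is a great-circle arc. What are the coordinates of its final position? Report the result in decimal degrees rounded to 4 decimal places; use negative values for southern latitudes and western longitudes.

Apply the spherical direct solution leg by leg, carrying full precision between legs.
Leg 1: from (57.7265°, -148.2448°), δ = 574.7/3440.065 = 0.167061 rad, θ = 59.6° → φ = 61.4821°, λ = -130.7629°.
Leg 2: from (61.4821°, -130.7629°), δ = 806.4/3440.065 = 0.234414 rad, θ = 36° → φ = 70.7959°, λ = -106.2399°.
Leg 3: from (70.7959°, -106.2399°), δ = 37.6/3440.065 = 0.010930 rad, θ = 155.5° → φ = 70.2244°, λ = -105.4724°.

latitude 70.2244°, longitude -105.4724°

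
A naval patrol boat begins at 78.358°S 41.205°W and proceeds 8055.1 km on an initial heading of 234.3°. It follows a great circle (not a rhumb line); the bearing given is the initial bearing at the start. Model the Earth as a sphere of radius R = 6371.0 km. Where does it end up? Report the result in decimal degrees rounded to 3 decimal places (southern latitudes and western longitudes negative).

latitude -24.063°, longitude -163.217°

Angular distance δ = d/R = 8055.1 / 6371 = 1.264338 rad.
Converting: φ₁ = -1.367605 rad, θ = 4.089306 rad.
Applying the spherical law of cosines for sides, sin φ₂ = sin φ₁ cos δ + cos φ₁ sin δ cos θ = -0.407747, so φ₂ = -24.063°.
Then Δλ = atan2(-0.156240, -0.097675) = -2.129511 rad, from sin θ sin δ cos φ₁ over cos δ − sin φ₁ sin φ₂.
Hence λ₂ = -41.205° + -122.012° = -163.217°.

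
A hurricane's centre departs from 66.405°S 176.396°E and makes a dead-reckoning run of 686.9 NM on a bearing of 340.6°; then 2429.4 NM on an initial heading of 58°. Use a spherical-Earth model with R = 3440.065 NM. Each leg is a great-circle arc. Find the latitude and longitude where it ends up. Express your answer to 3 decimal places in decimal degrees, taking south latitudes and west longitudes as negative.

Apply the spherical direct solution leg by leg, carrying full precision between legs.
Leg 1: from (-66.405°, 176.396°), δ = 686.9/3440.065 = 0.199676 rad, θ = 340.6° → φ = -55.417°, λ = 169.730°.
Leg 2: from (-55.417°, 169.730°), δ = 2429.4/3440.065 = 0.706208 rad, θ = 58° → φ = -25.544°, λ = -152.683°.

latitude -25.544°, longitude -152.683°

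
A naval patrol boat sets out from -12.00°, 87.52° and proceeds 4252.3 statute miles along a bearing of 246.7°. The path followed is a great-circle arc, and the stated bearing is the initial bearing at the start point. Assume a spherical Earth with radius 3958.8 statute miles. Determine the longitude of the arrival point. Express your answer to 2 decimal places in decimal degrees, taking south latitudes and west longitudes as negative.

longitude 23.52°

Angular distance δ = d/R = 4252.3 / 3958.8 = 1.074139 rad.
Start latitude φ₁ = -0.209440 rad; initial bearing θ = 4.305727 rad.
Destination latitude: φ₂ = arcsin( sin φ₁ cos δ + cos φ₁ sin δ cos θ ) = arcsin(-0.439224) = -26.05°.
Δλ = atan2( sin θ sin δ cos φ₁ , cos δ − sin φ₁ sin φ₂ ) = atan2(-0.789834, 0.385170) = -1.117070 rad = -64.00°.
Hence λ₂ = 87.52° + -64.00° = 23.52°.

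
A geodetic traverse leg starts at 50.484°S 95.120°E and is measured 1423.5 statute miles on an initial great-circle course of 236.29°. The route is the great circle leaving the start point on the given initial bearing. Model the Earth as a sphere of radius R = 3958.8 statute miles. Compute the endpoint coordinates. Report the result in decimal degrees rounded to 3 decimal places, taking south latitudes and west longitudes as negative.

The arc subtends δ = 1423.5/3958.8 = 0.359579 rad at the centre.
With φ₁ = -50.484° = -0.881112 rad and θ = 236.29° = 4.124038 rad:
Destination latitude: φ₂ = arcsin( sin φ₁ cos δ + cos φ₁ sin δ cos θ ) = arcsin(-0.846371) = -57.819°.
Then Δλ = atan2(-0.186252, 0.283115) = -0.581886 rad, from sin θ sin δ cos φ₁ over cos δ − sin φ₁ sin φ₂.
λ₂ = λ₁ + Δλ = 61.780°.

latitude -57.819°, longitude 61.780°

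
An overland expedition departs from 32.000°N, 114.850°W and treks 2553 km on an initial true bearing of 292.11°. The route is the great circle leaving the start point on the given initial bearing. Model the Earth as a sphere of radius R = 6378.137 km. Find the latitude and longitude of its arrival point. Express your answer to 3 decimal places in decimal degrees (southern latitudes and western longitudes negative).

latitude 37.764°, longitude -142.022°

Angular distance δ = d/R = 2553 / 6378.137 = 0.400274 rad.
Converting: φ₁ = 0.558505 rad, θ = 5.098281 rad.
Applying the spherical law of cosines for sides, sin φ₂ = sin φ₁ cos δ + cos φ₁ sin δ cos θ = 0.612412, so φ₂ = 37.764°.
Δλ = atan2( sin θ sin δ cos φ₁ , cos δ − sin φ₁ sin φ₂ ) = atan2(-0.306158, 0.596426) = -0.474248 rad = -27.172°.
λ₂ = -114.850° + -27.172° = -142.022°.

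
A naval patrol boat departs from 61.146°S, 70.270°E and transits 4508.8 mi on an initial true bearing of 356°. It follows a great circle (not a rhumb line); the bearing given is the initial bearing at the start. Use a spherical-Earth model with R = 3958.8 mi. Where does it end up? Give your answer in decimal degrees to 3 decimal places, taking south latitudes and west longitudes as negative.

Central angle δ = d/R = 1.138931 rad.
Converting: φ₁ = -1.067199 rad, θ = 6.213372 rad.
Destination latitude: φ₂ = arcsin( sin φ₁ cos δ + cos φ₁ sin δ cos θ ) = arcsin(0.070603) = 4.049°.
Then Δλ = atan2(-0.030572, 0.480403) = -0.063553 rad, from sin θ sin δ cos φ₁ over cos δ − sin φ₁ sin φ₂.
λ₂ = λ₁ + Δλ = 66.629°.

latitude 4.049°, longitude 66.629°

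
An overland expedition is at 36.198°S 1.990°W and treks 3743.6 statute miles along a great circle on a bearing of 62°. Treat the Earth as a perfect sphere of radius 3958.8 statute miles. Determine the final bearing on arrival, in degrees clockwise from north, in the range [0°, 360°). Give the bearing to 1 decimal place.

final bearing 45.5°

Angular distance δ = d/R = 3743.6 / 3958.8 = 0.945640 rad.
Start latitude φ₁ = -0.631774 rad; initial bearing θ = 1.082104 rad.
Destination latitude: φ₂ = arcsin( sin φ₁ cos δ + cos φ₁ sin δ cos θ ) = arcsin(-0.038418) = -2.202°.
Then Δλ = atan2(0.577764, 0.562535) = 0.798752 rad, from sin θ sin δ cos φ₁ over cos δ − sin φ₁ sin φ₂.
Hence λ₂ = -1.990° + 45.765° = 43.775°.
The forward bearing on arrival equals the back-azimuth from the destination plus 180°.
Back-azimuth from P₂ (-2.2°, 43.8°) to P₁ (-36.2°, -2.0°), with Δλ' = λ₁ − λ₂ = -45.8°: atan2( sin Δλ' cos φ₁ , cos φ₂ sin φ₁ − sin φ₂ cos φ₁ cos Δλ' ) = 225.5°.
Final bearing = (225.5° + 180°) mod 360° = 45.5°.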